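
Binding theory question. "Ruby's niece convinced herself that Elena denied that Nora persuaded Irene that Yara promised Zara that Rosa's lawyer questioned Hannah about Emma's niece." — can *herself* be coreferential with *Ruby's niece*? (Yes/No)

Yes

*herself* is a reflexive; Principle A requires it to be bound within its binding domain — the matrix clause.
— Ruby's niece: subject of the matrix clause; c-commands the reflexive within its binding domain — allowed (Principle A).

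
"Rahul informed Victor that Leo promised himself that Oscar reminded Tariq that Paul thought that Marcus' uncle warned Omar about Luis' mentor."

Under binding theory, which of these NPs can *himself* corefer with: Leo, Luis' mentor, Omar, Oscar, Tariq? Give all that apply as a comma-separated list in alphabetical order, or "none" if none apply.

*himself* is a reflexive; Principle A requires it to be bound within its binding domain — the clause headed by 'promised'.
— Leo: subject of the clause headed by 'promised'; c-commands the reflexive within its binding domain — allowed (Principle A).
— Luis' mentor: second object of the clause headed by 'warned'; does not c-command the reflexive — cannot bind it (Principle A).
— Omar: object of the clause headed by 'warned'; does not c-command the reflexive — cannot bind it (Principle A).
— Oscar: subject of the clause headed by 'reminded'; does not c-command the reflexive — cannot bind it (Principle A).
— Tariq: object of the clause headed by 'reminded'; does not c-command the reflexive — cannot bind it (Principle A).

Leo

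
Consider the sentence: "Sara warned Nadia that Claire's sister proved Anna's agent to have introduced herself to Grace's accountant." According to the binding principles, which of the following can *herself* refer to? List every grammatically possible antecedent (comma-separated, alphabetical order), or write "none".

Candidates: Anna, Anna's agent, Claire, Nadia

Anna's agent

*herself* is a reflexive; Principle A requires it to be bound within its binding domain — the clause headed by 'introduced'.
— Anna: possessor inside the subject DP of the clause headed by 'introduced'; does not c-command the reflexive — cannot bind it (Principle A).
— Anna's agent: subject of the clause headed by 'introduced'; c-commands the reflexive within its binding domain — allowed (Principle A).
— Claire: possessor inside the subject DP of the clause headed by 'proved'; does not c-command the reflexive — cannot bind it (Principle A).
— Nadia: object of the matrix clause; c-commands the reflexive but lies outside its binding domain — cannot bind it (Principle A).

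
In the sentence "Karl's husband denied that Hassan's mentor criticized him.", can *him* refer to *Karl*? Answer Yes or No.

Yes

*him* is a pronoun; Principle B requires it to be free in its binding domain — the clause headed by 'criticized'.
— Karl: possessor inside the subject DP of the matrix clause; does not c-command the pronoun — Principle B does not apply; allowed.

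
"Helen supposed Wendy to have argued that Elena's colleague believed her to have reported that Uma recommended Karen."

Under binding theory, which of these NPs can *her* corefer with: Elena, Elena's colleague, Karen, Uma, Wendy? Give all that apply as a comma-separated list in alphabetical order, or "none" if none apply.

*her* is a pronoun; Principle B requires it to be free in its binding domain — the clause headed by 'believed'.
— Elena: possessor inside the subject DP of the clause headed by 'believed'; does not c-command the pronoun — Principle B does not apply; allowed.
— Elena's colleague: subject of the clause headed by 'believed'; c-commands the pronoun within its binding domain — blocked (Principle B).
— Karen: object of the clause headed by 'recommended'; is c-commanded by the pronoun; coreference would bind this R-expression — blocked (Principle C).
— Uma: subject of the clause headed by 'recommended'; is c-commanded by the pronoun; coreference would bind this R-expression — blocked (Principle C).
— Wendy: subject of the clause headed by 'argued'; c-commands the pronoun but lies outside its binding domain — allowed.

Elena, Wendy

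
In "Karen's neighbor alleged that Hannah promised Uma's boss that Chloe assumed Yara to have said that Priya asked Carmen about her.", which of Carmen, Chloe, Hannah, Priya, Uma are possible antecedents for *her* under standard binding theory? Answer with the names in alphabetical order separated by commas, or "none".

*her* is a pronoun; Principle B requires it to be free in its binding domain — the clause headed by 'asked'.
— Carmen: object of the clause headed by 'asked'; c-commands the pronoun within its binding domain — blocked (Principle B).
— Chloe: subject of the clause headed by 'assumed'; c-commands the pronoun but lies outside its binding domain — allowed.
— Hannah: subject of the clause headed by 'promised'; c-commands the pronoun but lies outside its binding domain — allowed.
— Priya: subject of the clause headed by 'asked'; c-commands the pronoun within its binding domain — blocked (Principle B).
— Uma: possessor inside the object DP of the clause headed by 'promised'; does not c-command the pronoun — Principle B does not apply; allowed.

Chloe, Hannah, Uma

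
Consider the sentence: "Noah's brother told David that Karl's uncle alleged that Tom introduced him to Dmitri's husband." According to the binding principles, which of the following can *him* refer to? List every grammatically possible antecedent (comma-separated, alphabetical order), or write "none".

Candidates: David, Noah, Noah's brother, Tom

*him* is a pronoun; Principle B requires it to be free in its binding domain — the clause headed by 'introduced'.
— David: object of the matrix clause; c-commands the pronoun but lies outside its binding domain — allowed.
— Noah: possessor inside the subject DP of the matrix clause; does not c-command the pronoun — Principle B does not apply; allowed.
— Noah's brother: subject of the matrix clause; c-commands the pronoun but lies outside its binding domain — allowed.
— Tom: subject of the clause headed by 'introduced'; c-commands the pronoun within its binding domain — blocked (Principle B).

David, Noah, Noah's brother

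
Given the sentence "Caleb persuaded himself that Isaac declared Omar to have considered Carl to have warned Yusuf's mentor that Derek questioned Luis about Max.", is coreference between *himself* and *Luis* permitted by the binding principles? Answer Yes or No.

*himself* is a reflexive; Principle A requires it to be bound within its binding domain — the matrix clause.
— Luis: object of the clause headed by 'questioned'; does not c-command the reflexive — cannot bind it (Principle A).

No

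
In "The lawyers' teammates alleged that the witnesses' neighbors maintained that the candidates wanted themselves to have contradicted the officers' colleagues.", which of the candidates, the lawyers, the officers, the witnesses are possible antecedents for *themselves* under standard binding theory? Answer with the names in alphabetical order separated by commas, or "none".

*themselves* is a reflexive; Principle A requires it to be bound within its binding domain — the clause headed by 'wanted'.
— the candidates: subject of the clause headed by 'wanted'; c-commands the reflexive within its binding domain — allowed (Principle A).
— the lawyers: possessor inside the subject DP of the matrix clause; does not c-command the reflexive — cannot bind it (Principle A).
— the officers: possessor inside the object DP of the clause headed by 'contradicted'; does not c-command the reflexive — cannot bind it (Principle A).
— the witnesses: possessor inside the subject DP of the clause headed by 'maintained'; does not c-command the reflexive — cannot bind it (Principle A).

the candidates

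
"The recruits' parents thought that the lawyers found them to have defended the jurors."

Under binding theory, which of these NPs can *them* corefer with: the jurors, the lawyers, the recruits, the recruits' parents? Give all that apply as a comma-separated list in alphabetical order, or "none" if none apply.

the recruits, the recruits' parents

*them* is a pronoun; Principle B requires it to be free in its binding domain — the clause headed by 'found'.
— the jurors: object of the clause headed by 'defended'; is c-commanded by the pronoun; coreference would bind this R-expression — blocked (Principle C).
— the lawyers: subject of the clause headed by 'found'; c-commands the pronoun within its binding domain — blocked (Principle B).
— the recruits: possessor inside the subject DP of the matrix clause; does not c-command the pronoun — Principle B does not apply; allowed.
— the recruits' parents: subject of the matrix clause; c-commands the pronoun but lies outside its binding domain — allowed.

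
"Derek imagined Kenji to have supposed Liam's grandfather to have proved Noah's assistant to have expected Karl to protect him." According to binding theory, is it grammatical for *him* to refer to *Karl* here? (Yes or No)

*Karl* is an R-expression; Principle C requires it to be free (not bound by any c-commanding expression).
— him: object of the clause headed by 'protect'; the R-expression locally c-commands the pronoun — coreference blocked (Principle B on the pronoun).

No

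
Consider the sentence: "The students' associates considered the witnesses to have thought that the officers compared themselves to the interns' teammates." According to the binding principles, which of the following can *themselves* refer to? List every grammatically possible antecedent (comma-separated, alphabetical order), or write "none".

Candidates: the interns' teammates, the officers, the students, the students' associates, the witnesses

*themselves* is a reflexive; Principle A requires it to be bound within its binding domain — the clause headed by 'compared'.
— the interns' teammates: second object of the clause headed by 'compared'; does not c-command the reflexive — cannot bind it (Principle A).
— the officers: subject of the clause headed by 'compared'; c-commands the reflexive within its binding domain — allowed (Principle A).
— the students: possessor inside the subject DP of the matrix clause; does not c-command the reflexive — cannot bind it (Principle A).
— the students' associates: subject of the matrix clause; c-commands the reflexive but lies outside its binding domain — cannot bind it (Principle A).
— the witnesses: subject of the clause headed by 'thought'; c-commands the reflexive but lies outside its binding domain — cannot bind it (Principle A).

the officers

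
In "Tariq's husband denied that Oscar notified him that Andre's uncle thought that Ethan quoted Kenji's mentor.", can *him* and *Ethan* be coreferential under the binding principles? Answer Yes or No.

*Ethan* is an R-expression; Principle C requires it to be free (not bound by any c-commanding expression).
— him: object of the clause headed by 'notified'; the pronoun c-commands the R-expression — coreference blocked (Principle C).

No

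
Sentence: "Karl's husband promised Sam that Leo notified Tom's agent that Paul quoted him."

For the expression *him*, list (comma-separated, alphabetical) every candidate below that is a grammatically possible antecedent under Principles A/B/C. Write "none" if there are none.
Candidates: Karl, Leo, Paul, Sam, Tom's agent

*him* is a pronoun; Principle B requires it to be free in its binding domain — the clause headed by 'quoted'.
— Karl: possessor inside the subject DP of the matrix clause; does not c-command the pronoun — Principle B does not apply; allowed.
— Leo: subject of the clause headed by 'notified'; c-commands the pronoun but lies outside its binding domain — allowed.
— Paul: subject of the clause headed by 'quoted'; c-commands the pronoun within its binding domain — blocked (Principle B).
— Sam: object of the matrix clause; c-commands the pronoun but lies outside its binding domain — allowed.
— Tom's agent: object of the clause headed by 'notified'; c-commands the pronoun but lies outside its binding domain — allowed.

Karl, Leo, Sam, Tom's agent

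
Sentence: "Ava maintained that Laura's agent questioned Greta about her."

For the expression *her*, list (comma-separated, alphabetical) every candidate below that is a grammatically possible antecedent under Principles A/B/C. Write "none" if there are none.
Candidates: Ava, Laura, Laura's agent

Ava, Laura

*her* is a pronoun; Principle B requires it to be free in its binding domain — the clause headed by 'questioned'.
— Ava: subject of the matrix clause; c-commands the pronoun but lies outside its binding domain — allowed.
— Laura: possessor inside the subject DP of the clause headed by 'questioned'; does not c-command the pronoun — Principle B does not apply; allowed.
— Laura's agent: subject of the clause headed by 'questioned'; c-commands the pronoun within its binding domain — blocked (Principle B).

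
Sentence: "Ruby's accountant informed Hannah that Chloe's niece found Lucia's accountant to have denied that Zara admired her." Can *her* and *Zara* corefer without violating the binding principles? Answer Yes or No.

No

*Zara* is an R-expression; Principle C requires it to be free (not bound by any c-commanding expression).
— her: object of the clause headed by 'admired'; the R-expression locally c-commands the pronoun — coreference blocked (Principle B on the pronoun).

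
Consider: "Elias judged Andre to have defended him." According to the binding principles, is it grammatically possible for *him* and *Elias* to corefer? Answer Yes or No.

*him* is a pronoun; Principle B requires it to be free in its binding domain — the clause headed by 'defended'.
— Elias: subject of the matrix clause; c-commands the pronoun but lies outside its binding domain — allowed.

Yes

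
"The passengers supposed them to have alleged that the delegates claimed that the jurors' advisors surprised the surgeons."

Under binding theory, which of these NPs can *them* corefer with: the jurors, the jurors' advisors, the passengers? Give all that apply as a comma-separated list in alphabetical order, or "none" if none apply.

none

*them* is a pronoun; Principle B requires it to be free in its binding domain — the matrix clause.
— the jurors: possessor inside the subject DP of the clause headed by 'surprised'; is c-commanded by the pronoun; coreference would bind this R-expression — blocked (Principle C).
— the jurors' advisors: subject of the clause headed by 'surprised'; is c-commanded by the pronoun; coreference would bind this R-expression — blocked (Principle C).
— the passengers: subject of the matrix clause; c-commands the pronoun within its binding domain — blocked (Principle B).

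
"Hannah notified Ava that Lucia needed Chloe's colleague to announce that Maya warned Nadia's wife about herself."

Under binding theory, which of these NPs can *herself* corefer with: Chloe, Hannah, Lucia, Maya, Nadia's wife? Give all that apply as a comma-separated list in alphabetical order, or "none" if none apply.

Maya, Nadia's wife

*herself* is a reflexive; Principle A requires it to be bound within its binding domain — the clause headed by 'warned'.
— Chloe: possessor inside the subject DP of the clause headed by 'announce'; does not c-command the reflexive — cannot bind it (Principle A).
— Hannah: subject of the matrix clause; c-commands the reflexive but lies outside its binding domain — cannot bind it (Principle A).
— Lucia: subject of the clause headed by 'needed'; c-commands the reflexive but lies outside its binding domain — cannot bind it (Principle A).
— Maya: subject of the clause headed by 'warned'; c-commands the reflexive within its binding domain — allowed (Principle A).
— Nadia's wife: object of the clause headed by 'warned'; c-commands the reflexive within its binding domain — allowed (Principle A).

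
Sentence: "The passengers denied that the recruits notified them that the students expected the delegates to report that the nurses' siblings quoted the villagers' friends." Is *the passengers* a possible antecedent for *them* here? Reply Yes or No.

*them* is a pronoun; Principle B requires it to be free in its binding domain — the clause headed by 'notified'.
— the passengers: subject of the matrix clause; c-commands the pronoun but lies outside its binding domain — allowed.

Yes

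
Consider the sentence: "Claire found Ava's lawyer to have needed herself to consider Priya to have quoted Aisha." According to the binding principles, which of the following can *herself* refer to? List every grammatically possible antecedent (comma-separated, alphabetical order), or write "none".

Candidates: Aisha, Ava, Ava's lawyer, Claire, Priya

*herself* is a reflexive; Principle A requires it to be bound within its binding domain — the clause headed by 'needed'.
— Aisha: object of the clause headed by 'quoted'; does not c-command the reflexive — cannot bind it (Principle A).
— Ava: possessor inside the subject DP of the clause headed by 'needed'; does not c-command the reflexive — cannot bind it (Principle A).
— Ava's lawyer: subject of the clause headed by 'needed'; c-commands the reflexive within its binding domain — allowed (Principle A).
— Claire: subject of the matrix clause; c-commands the reflexive but lies outside its binding domain — cannot bind it (Principle A).
— Priya: subject of the clause headed by 'quoted'; does not c-command the reflexive — cannot bind it (Principle A).

Ava's lawyer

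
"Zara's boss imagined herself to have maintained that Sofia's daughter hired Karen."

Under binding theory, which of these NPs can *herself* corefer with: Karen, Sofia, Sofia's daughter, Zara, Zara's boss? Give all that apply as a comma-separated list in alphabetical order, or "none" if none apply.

Zara's boss

*herself* is a reflexive; Principle A requires it to be bound within its binding domain — the matrix clause.
— Karen: object of the clause headed by 'hired'; does not c-command the reflexive — cannot bind it (Principle A).
— Sofia: possessor inside the subject DP of the clause headed by 'hired'; does not c-command the reflexive — cannot bind it (Principle A).
— Sofia's daughter: subject of the clause headed by 'hired'; does not c-command the reflexive — cannot bind it (Principle A).
— Zara: possessor inside the subject DP of the matrix clause; does not c-command the reflexive — cannot bind it (Principle A).
— Zara's boss: subject of the matrix clause; c-commands the reflexive within its binding domain — allowed (Principle A).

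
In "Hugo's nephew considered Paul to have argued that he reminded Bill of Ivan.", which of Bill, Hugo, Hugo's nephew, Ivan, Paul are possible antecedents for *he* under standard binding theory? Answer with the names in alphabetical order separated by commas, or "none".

*he* is a pronoun; Principle B requires it to be free in its binding domain — the clause headed by 'reminded'.
— Bill: object of the clause headed by 'reminded'; is c-commanded by the pronoun; coreference would bind this R-expression — blocked (Principle C).
— Hugo: possessor inside the subject DP of the matrix clause; does not c-command the pronoun — Principle B does not apply; allowed.
— Hugo's nephew: subject of the matrix clause; c-commands the pronoun but lies outside its binding domain — allowed.
— Ivan: second object of the clause headed by 'reminded'; is c-commanded by the pronoun; coreference would bind this R-expression — blocked (Principle C).
— Paul: subject of the clause headed by 'argued'; c-commands the pronoun but lies outside its binding domain — allowed.

Hugo, Hugo's nephew, Paul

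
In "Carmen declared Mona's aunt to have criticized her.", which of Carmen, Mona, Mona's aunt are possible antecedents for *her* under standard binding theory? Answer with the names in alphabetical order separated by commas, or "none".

*her* is a pronoun; Principle B requires it to be free in its binding domain — the clause headed by 'criticized'.
— Carmen: subject of the matrix clause; c-commands the pronoun but lies outside its binding domain — allowed.
— Mona: possessor inside the subject DP of the clause headed by 'criticized'; does not c-command the pronoun — Principle B does not apply; allowed.
— Mona's aunt: subject of the clause headed by 'criticized'; c-commands the pronoun within its binding domain — blocked (Principle B).

Carmen, Mona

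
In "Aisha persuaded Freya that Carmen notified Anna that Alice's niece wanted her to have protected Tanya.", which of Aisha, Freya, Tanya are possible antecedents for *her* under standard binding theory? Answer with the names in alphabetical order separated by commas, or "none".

*her* is a pronoun; Principle B requires it to be free in its binding domain — the clause headed by 'wanted'.
— Aisha: subject of the matrix clause; c-commands the pronoun but lies outside its binding domain — allowed.
— Freya: object of the matrix clause; c-commands the pronoun but lies outside its binding domain — allowed.
— Tanya: object of the clause headed by 'protected'; is c-commanded by the pronoun; coreference would bind this R-expression — blocked (Principle C).

Aisha, Freya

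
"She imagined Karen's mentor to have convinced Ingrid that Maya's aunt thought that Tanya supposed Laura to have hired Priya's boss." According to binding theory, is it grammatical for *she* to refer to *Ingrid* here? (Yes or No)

*Ingrid* is an R-expression; Principle C requires it to be free (not bound by any c-commanding expression).
— she: subject of the matrix clause; the pronoun c-commands the R-expression — coreference blocked (Principle C).

No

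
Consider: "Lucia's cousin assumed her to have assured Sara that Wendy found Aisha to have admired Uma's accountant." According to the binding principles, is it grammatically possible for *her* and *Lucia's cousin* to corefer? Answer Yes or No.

*her* is a pronoun; Principle B requires it to be free in its binding domain — the matrix clause.
— Lucia's cousin: subject of the matrix clause; c-commands the pronoun within its binding domain — blocked (Principle B).

No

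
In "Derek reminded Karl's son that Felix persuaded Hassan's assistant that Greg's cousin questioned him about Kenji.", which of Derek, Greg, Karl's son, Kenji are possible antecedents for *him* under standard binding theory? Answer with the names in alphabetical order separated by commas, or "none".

*him* is a pronoun; Principle B requires it to be free in its binding domain — the clause headed by 'questioned'.
— Derek: subject of the matrix clause; c-commands the pronoun but lies outside its binding domain — allowed.
— Greg: possessor inside the subject DP of the clause headed by 'questioned'; does not c-command the pronoun — Principle B does not apply; allowed.
— Karl's son: object of the matrix clause; c-commands the pronoun but lies outside its binding domain — allowed.
— Kenji: second object of the clause headed by 'questioned'; is c-commanded by the pronoun; coreference would bind this R-expression — blocked (Principle C).

Derek, Greg, Karl's son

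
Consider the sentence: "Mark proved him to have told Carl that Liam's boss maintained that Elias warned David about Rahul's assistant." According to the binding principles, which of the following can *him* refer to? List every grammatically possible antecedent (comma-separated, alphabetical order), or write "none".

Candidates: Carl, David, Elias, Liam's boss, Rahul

*him* is a pronoun; Principle B requires it to be free in its binding domain — the matrix clause.
— Carl: object of the clause headed by 'told'; is c-commanded by the pronoun; coreference would bind this R-expression — blocked (Principle C).
— David: object of the clause headed by 'warned'; is c-commanded by the pronoun; coreference would bind this R-expression — blocked (Principle C).
— Elias: subject of the clause headed by 'warned'; is c-commanded by the pronoun; coreference would bind this R-expression — blocked (Principle C).
— Liam's boss: subject of the clause headed by 'maintained'; is c-commanded by the pronoun; coreference would bind this R-expression — blocked (Principle C).
— Rahul: possessor inside the second object DP of the clause headed by 'warned'; is c-commanded by the pronoun; coreference would bind this R-expression — blocked (Principle C).

none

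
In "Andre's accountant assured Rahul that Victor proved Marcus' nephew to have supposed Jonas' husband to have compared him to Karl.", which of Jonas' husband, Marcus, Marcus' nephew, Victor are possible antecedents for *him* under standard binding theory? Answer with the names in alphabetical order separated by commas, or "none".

Marcus, Marcus' nephew, Victor

*him* is a pronoun; Principle B requires it to be free in its binding domain — the clause headed by 'compared'.
— Jonas' husband: subject of the clause headed by 'compared'; c-commands the pronoun within its binding domain — blocked (Principle B).
— Marcus: possessor inside the subject DP of the clause headed by 'supposed'; does not c-command the pronoun — Principle B does not apply; allowed.
— Marcus' nephew: subject of the clause headed by 'supposed'; c-commands the pronoun but lies outside its binding domain — allowed.
— Victor: subject of the clause headed by 'proved'; c-commands the pronoun but lies outside its binding domain — allowed.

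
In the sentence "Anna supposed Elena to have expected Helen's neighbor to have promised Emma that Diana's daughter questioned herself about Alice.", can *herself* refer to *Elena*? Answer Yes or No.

No

*herself* is a reflexive; Principle A requires it to be bound within its binding domain — the clause headed by 'questioned'.
— Elena: subject of the clause headed by 'expected'; c-commands the reflexive but lies outside its binding domain — cannot bind it (Principle A).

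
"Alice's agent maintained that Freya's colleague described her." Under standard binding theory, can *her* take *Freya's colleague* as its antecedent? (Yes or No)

No

*her* is a pronoun; Principle B requires it to be free in its binding domain — the clause headed by 'described'.
— Freya's colleague: subject of the clause headed by 'described'; c-commands the pronoun within its binding domain — blocked (Principle B).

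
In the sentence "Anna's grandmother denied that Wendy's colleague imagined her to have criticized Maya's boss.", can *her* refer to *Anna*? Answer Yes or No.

*her* is a pronoun; Principle B requires it to be free in its binding domain — the clause headed by 'imagined'.
— Anna: possessor inside the subject DP of the matrix clause; does not c-command the pronoun — Principle B does not apply; allowed.

Yes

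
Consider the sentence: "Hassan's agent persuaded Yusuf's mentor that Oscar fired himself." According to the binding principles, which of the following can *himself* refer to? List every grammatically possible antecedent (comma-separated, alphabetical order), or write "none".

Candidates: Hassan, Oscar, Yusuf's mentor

Oscar

*himself* is a reflexive; Principle A requires it to be bound within its binding domain — the clause headed by 'fired'.
— Hassan: possessor inside the subject DP of the matrix clause; does not c-command the reflexive — cannot bind it (Principle A).
— Oscar: subject of the clause headed by 'fired'; c-commands the reflexive within its binding domain — allowed (Principle A).
— Yusuf's mentor: object of the matrix clause; c-commands the reflexive but lies outside its binding domain — cannot bind it (Principle A).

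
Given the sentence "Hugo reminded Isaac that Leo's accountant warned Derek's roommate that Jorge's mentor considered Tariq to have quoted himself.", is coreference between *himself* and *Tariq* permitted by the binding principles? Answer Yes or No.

Yes

*himself* is a reflexive; Principle A requires it to be bound within its binding domain — the clause headed by 'quoted'.
— Tariq: subject of the clause headed by 'quoted'; c-commands the reflexive within its binding domain — allowed (Principle A).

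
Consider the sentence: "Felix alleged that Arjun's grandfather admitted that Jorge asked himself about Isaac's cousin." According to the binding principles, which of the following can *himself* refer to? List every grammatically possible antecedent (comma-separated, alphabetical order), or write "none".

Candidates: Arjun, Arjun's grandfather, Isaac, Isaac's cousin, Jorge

Jorge

*himself* is a reflexive; Principle A requires it to be bound within its binding domain — the clause headed by 'asked'.
— Arjun: possessor inside the subject DP of the clause headed by 'admitted'; does not c-command the reflexive — cannot bind it (Principle A).
— Arjun's grandfather: subject of the clause headed by 'admitted'; c-commands the reflexive but lies outside its binding domain — cannot bind it (Principle A).
— Isaac: possessor inside the second object DP of the clause headed by 'asked'; does not c-command the reflexive — cannot bind it (Principle A).
— Isaac's cousin: second object of the clause headed by 'asked'; does not c-command the reflexive — cannot bind it (Principle A).
— Jorge: subject of the clause headed by 'asked'; c-commands the reflexive within its binding domain — allowed (Principle A).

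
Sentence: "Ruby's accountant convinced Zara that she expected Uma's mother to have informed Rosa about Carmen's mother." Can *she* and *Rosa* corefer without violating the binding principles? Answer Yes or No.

No

*Rosa* is an R-expression; Principle C requires it to be free (not bound by any c-commanding expression).
— she: subject of the clause headed by 'expected'; the pronoun c-commands the R-expression — coreference blocked (Principle C).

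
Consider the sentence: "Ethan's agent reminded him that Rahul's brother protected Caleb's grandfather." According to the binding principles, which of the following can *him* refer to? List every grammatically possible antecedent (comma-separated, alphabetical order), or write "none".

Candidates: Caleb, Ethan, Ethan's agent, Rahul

Ethan

*him* is a pronoun; Principle B requires it to be free in its binding domain — the matrix clause.
— Caleb: possessor inside the object DP of the clause headed by 'protected'; is c-commanded by the pronoun; coreference would bind this R-expression — blocked (Principle C).
— Ethan: possessor inside the subject DP of the matrix clause; does not c-command the pronoun — Principle B does not apply; allowed.
— Ethan's agent: subject of the matrix clause; c-commands the pronoun within its binding domain — blocked (Principle B).
— Rahul: possessor inside the subject DP of the clause headed by 'protected'; is c-commanded by the pronoun; coreference would bind this R-expression — blocked (Principle C).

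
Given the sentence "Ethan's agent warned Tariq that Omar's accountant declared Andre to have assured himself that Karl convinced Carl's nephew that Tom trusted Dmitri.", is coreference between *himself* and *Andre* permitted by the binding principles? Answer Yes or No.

*himself* is a reflexive; Principle A requires it to be bound within its binding domain — the clause headed by 'assured'.
— Andre: subject of the clause headed by 'assured'; c-commands the reflexive within its binding domain — allowed (Principle A).

Yes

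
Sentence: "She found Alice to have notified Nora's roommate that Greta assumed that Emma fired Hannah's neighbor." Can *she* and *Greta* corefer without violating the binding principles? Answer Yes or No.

*Greta* is an R-expression; Principle C requires it to be free (not bound by any c-commanding expression).
— she: subject of the matrix clause; the pronoun c-commands the R-expression — coreference blocked (Principle C).

No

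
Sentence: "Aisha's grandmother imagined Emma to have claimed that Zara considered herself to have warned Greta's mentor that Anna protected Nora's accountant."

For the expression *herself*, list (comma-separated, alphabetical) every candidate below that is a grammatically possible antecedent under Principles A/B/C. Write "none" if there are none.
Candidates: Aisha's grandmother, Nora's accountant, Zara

Zara

*herself* is a reflexive; Principle A requires it to be bound within its binding domain — the clause headed by 'considered'.
— Aisha's grandmother: subject of the matrix clause; c-commands the reflexive but lies outside its binding domain — cannot bind it (Principle A).
— Nora's accountant: object of the clause headed by 'protected'; does not c-command the reflexive — cannot bind it (Principle A).
— Zara: subject of the clause headed by 'considered'; c-commands the reflexive within its binding domain — allowed (Principle A).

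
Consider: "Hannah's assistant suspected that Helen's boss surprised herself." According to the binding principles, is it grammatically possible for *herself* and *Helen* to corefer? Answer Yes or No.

No

*herself* is a reflexive; Principle A requires it to be bound within its binding domain — the clause headed by 'surprised'.
— Helen: possessor inside the subject DP of the clause headed by 'surprised'; does not c-command the reflexive — cannot bind it (Principle A).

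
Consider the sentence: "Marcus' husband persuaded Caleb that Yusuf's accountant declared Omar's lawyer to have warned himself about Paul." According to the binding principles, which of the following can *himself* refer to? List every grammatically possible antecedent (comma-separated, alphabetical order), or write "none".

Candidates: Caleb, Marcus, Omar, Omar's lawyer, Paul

*himself* is a reflexive; Principle A requires it to be bound within its binding domain — the clause headed by 'warned'.
— Caleb: object of the matrix clause; c-commands the reflexive but lies outside its binding domain — cannot bind it (Principle A).
— Marcus: possessor inside the subject DP of the matrix clause; does not c-command the reflexive — cannot bind it (Principle A).
— Omar: possessor inside the subject DP of the clause headed by 'warned'; does not c-command the reflexive — cannot bind it (Principle A).
— Omar's lawyer: subject of the clause headed by 'warned'; c-commands the reflexive within its binding domain — allowed (Principle A).
— Paul: second object of the clause headed by 'warned'; does not c-command the reflexive — cannot bind it (Principle A).

Omar's lawyer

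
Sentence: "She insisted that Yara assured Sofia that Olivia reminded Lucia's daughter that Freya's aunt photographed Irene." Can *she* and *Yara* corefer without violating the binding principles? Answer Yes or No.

*Yara* is an R-expression; Principle C requires it to be free (not bound by any c-commanding expression).
— she: subject of the matrix clause; the pronoun c-commands the R-expression — coreference blocked (Principle C).

No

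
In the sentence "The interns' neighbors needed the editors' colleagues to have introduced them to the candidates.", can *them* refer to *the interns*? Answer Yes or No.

Yes

*them* is a pronoun; Principle B requires it to be free in its binding domain — the clause headed by 'introduced'.
— the interns: possessor inside the subject DP of the matrix clause; does not c-command the pronoun — Principle B does not apply; allowed.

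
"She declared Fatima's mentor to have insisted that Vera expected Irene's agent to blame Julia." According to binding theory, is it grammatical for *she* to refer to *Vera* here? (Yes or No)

*Vera* is an R-expression; Principle C requires it to be free (not bound by any c-commanding expression).
— she: subject of the matrix clause; the pronoun c-commands the R-expression — coreference blocked (Principle C).

No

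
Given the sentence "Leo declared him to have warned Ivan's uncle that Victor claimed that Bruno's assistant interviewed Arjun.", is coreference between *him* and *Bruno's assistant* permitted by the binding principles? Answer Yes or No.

No

*him* is a pronoun; Principle B requires it to be free in its binding domain — the matrix clause.
— Bruno's assistant: subject of the clause headed by 'interviewed'; is c-commanded by the pronoun; coreference would bind this R-expression — blocked (Principle C).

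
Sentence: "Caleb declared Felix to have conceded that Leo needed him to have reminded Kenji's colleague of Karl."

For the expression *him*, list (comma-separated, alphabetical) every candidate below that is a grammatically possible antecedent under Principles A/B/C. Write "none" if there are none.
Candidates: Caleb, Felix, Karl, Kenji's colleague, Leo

*him* is a pronoun; Principle B requires it to be free in its binding domain — the clause headed by 'needed'.
— Caleb: subject of the matrix clause; c-commands the pronoun but lies outside its binding domain — allowed.
— Felix: subject of the clause headed by 'conceded'; c-commands the pronoun but lies outside its binding domain — allowed.
— Karl: second object of the clause headed by 'reminded'; is c-commanded by the pronoun; coreference would bind this R-expression — blocked (Principle C).
— Kenji's colleague: object of the clause headed by 'reminded'; is c-commanded by the pronoun; coreference would bind this R-expression — blocked (Principle C).
— Leo: subject of the clause headed by 'needed'; c-commands the pronoun within its binding domain — blocked (Principle B).

Caleb, Felix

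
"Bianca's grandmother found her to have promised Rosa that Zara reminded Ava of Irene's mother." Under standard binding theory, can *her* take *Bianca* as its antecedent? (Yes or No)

*her* is a pronoun; Principle B requires it to be free in its binding domain — the matrix clause.
— Bianca: possessor inside the subject DP of the matrix clause; does not c-command the pronoun — Principle B does not apply; allowed.

Yes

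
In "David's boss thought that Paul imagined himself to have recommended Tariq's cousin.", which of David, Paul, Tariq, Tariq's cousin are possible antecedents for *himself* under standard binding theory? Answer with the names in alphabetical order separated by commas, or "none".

*himself* is a reflexive; Principle A requires it to be bound within its binding domain — the clause headed by 'imagined'.
— David: possessor inside the subject DP of the matrix clause; does not c-command the reflexive — cannot bind it (Principle A).
— Paul: subject of the clause headed by 'imagined'; c-commands the reflexive within its binding domain — allowed (Principle A).
— Tariq: possessor inside the object DP of the clause headed by 'recommended'; does not c-command the reflexive — cannot bind it (Principle A).
— Tariq's cousin: object of the clause headed by 'recommended'; does not c-command the reflexive — cannot bind it (Principle A).

Paul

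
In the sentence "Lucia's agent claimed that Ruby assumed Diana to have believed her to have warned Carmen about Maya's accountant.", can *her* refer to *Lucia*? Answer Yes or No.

*her* is a pronoun; Principle B requires it to be free in its binding domain — the clause headed by 'believed'.
— Lucia: possessor inside the subject DP of the matrix clause; does not c-command the pronoun — Principle B does not apply; allowed.

Yes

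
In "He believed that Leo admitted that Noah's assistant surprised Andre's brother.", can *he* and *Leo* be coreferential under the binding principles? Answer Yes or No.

No

*Leo* is an R-expression; Principle C requires it to be free (not bound by any c-commanding expression).
— he: subject of the matrix clause; the pronoun c-commands the R-expression — coreference blocked (Principle C).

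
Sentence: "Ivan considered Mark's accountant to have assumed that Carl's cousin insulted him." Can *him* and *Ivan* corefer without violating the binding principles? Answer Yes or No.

*Ivan* is an R-expression; Principle C requires it to be free (not bound by any c-commanding expression).
— him: object of the clause headed by 'insulted'; the pronoun does not c-command the R-expression — coreference allowed.

Yes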